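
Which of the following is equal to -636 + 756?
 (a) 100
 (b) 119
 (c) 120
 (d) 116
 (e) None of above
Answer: c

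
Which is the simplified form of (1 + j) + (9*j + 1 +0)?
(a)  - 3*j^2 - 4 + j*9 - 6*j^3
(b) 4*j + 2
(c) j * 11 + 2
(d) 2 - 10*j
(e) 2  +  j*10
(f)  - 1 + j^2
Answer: e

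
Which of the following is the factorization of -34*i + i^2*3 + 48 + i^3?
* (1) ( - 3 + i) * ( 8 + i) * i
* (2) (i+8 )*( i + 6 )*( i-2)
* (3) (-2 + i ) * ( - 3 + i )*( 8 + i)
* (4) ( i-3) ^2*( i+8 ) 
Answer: 3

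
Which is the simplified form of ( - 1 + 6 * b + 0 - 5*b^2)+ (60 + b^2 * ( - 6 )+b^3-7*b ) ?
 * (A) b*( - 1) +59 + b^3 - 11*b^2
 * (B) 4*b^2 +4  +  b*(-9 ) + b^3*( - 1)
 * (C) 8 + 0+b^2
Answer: A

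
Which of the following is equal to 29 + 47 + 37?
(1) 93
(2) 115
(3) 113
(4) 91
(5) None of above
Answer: 3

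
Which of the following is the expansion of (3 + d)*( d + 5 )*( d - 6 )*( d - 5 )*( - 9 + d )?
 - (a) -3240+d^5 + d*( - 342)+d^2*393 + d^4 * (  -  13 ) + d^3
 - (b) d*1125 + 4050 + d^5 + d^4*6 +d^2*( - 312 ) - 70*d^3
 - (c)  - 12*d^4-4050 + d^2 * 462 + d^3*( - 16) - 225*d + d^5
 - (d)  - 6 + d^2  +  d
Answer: c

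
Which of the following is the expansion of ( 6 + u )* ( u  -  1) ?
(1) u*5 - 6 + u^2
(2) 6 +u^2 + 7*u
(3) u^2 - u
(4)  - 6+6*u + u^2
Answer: 1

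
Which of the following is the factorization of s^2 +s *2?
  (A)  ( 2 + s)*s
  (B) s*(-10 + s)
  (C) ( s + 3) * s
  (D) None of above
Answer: A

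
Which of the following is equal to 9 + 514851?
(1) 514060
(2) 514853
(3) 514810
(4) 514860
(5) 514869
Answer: 4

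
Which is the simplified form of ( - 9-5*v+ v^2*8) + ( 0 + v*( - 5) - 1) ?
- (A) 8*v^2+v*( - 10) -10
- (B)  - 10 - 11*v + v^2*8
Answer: A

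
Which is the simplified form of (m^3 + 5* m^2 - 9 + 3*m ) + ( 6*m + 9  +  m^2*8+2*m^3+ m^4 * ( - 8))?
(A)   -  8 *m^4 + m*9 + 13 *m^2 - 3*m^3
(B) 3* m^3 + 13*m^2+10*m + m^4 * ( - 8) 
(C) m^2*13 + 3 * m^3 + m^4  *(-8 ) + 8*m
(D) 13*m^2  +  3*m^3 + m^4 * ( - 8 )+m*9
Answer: D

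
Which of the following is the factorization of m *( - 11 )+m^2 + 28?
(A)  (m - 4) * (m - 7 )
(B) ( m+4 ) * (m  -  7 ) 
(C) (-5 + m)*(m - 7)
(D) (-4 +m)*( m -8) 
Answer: A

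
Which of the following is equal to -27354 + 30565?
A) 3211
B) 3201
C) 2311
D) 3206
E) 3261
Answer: A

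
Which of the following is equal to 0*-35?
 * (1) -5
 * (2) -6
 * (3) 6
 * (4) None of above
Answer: 4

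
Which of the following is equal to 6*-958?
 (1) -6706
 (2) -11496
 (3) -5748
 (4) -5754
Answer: 3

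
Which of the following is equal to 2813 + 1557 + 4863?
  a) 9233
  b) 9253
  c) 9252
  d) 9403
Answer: a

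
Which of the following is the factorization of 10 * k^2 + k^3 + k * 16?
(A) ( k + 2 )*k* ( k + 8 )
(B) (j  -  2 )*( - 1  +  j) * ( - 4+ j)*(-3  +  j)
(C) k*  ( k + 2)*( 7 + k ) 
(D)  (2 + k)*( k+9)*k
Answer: A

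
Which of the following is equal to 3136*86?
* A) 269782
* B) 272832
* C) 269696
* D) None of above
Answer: C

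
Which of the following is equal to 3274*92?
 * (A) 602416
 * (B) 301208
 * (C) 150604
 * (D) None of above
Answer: B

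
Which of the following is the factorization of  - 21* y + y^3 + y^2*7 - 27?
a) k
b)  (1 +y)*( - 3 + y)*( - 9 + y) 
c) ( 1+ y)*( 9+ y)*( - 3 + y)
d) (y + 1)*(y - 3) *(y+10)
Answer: c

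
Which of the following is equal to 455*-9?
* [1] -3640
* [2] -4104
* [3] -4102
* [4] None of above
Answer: 4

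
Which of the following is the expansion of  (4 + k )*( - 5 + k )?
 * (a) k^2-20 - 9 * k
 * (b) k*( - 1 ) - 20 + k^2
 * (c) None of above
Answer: b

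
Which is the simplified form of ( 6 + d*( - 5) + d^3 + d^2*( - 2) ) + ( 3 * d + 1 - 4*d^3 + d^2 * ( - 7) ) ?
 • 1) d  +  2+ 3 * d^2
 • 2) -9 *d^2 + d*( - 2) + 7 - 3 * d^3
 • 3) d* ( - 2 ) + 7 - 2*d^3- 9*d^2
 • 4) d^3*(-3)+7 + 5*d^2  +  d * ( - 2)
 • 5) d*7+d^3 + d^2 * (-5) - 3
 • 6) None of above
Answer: 2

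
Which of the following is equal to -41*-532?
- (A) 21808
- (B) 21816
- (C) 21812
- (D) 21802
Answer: C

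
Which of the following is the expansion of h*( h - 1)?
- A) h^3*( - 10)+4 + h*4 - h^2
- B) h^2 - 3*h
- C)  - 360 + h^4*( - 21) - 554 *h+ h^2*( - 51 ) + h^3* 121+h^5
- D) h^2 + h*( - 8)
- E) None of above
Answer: E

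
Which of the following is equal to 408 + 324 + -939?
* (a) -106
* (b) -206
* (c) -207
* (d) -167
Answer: c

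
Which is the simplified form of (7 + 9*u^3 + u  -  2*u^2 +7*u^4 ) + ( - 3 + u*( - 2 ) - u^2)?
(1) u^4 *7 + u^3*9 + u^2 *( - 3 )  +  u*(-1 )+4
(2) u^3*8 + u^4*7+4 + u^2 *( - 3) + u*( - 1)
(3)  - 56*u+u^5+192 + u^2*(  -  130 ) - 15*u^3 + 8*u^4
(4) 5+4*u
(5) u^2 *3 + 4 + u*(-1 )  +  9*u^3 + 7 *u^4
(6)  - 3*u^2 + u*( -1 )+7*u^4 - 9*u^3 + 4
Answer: 1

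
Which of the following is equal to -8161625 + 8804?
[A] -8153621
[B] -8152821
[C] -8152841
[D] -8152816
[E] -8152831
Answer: B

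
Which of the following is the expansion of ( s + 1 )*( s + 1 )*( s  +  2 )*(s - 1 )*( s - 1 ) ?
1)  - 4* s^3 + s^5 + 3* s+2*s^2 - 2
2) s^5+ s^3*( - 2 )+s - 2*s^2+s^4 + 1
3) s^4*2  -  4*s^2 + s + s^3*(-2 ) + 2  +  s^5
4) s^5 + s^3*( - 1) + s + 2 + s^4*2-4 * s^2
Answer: 3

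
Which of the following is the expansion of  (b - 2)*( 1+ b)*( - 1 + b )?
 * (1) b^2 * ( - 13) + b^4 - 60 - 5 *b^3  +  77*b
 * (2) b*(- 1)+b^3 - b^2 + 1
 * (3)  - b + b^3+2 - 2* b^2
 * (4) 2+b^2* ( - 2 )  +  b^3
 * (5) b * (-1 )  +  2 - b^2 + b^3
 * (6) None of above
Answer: 3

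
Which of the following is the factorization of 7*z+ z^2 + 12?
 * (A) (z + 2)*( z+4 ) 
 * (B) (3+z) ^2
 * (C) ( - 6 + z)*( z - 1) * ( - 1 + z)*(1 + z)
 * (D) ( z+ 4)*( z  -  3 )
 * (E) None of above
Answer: E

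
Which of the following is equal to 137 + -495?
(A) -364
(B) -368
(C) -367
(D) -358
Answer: D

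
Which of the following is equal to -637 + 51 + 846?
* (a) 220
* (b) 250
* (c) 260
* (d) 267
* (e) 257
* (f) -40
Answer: c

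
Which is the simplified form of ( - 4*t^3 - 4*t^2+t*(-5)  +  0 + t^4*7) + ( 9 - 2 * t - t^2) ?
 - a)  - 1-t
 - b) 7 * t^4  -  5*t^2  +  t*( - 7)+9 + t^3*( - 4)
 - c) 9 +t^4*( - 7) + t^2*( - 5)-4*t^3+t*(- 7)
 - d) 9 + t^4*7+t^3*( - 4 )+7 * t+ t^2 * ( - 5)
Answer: b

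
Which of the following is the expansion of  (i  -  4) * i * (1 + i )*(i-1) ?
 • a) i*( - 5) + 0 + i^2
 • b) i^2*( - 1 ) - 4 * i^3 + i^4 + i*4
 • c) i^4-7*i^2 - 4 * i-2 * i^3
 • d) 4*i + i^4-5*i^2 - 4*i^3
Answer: b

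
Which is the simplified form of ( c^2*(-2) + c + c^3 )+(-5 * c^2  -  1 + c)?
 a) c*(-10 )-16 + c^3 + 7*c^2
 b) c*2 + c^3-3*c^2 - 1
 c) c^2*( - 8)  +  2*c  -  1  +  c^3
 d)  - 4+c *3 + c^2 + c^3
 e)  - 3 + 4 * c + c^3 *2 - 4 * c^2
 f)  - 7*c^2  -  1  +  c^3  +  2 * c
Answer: f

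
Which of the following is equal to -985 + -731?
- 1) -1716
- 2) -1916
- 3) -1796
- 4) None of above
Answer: 1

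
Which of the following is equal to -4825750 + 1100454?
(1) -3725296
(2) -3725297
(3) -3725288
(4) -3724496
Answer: 1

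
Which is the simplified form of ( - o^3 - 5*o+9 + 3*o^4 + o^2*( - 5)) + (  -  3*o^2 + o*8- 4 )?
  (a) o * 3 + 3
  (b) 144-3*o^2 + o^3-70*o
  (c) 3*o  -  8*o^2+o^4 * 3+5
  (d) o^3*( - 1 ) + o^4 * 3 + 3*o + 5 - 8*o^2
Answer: d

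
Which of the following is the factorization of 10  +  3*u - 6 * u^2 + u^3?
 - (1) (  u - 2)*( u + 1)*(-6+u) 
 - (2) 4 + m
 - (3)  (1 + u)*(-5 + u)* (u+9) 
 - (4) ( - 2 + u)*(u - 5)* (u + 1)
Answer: 4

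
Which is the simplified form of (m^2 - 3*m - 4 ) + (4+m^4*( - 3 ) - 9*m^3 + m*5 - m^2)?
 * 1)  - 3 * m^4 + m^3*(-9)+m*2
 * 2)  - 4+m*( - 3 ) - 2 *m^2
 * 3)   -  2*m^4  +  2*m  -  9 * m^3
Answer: 1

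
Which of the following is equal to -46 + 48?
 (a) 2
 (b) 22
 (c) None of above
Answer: a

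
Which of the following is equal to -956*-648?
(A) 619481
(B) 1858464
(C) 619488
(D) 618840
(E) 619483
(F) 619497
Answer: C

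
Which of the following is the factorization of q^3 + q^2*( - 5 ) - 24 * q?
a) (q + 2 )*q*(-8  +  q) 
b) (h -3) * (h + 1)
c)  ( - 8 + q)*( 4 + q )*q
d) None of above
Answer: d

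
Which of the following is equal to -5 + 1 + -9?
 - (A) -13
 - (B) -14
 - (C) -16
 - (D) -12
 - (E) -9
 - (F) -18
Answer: A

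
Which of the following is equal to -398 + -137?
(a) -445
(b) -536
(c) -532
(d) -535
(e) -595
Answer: d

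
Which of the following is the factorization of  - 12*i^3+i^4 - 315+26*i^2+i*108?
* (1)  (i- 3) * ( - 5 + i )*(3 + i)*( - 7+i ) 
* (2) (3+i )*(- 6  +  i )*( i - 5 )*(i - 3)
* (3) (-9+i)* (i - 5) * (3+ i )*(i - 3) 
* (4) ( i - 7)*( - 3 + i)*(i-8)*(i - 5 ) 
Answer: 1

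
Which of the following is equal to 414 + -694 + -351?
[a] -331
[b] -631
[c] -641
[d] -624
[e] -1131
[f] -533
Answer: b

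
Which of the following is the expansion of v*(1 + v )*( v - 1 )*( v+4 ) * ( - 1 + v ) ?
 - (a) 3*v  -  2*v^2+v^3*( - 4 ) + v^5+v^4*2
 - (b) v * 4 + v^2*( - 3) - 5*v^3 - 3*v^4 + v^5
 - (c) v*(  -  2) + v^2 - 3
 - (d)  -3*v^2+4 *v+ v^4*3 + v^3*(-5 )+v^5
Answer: d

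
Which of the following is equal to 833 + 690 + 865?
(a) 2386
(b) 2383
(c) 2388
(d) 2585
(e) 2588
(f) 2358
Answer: c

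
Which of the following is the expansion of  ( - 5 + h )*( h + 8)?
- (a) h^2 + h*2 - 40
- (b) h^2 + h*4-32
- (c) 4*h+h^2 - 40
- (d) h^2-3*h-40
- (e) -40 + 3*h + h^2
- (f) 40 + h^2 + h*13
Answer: e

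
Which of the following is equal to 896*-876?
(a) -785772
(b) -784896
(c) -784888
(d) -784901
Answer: b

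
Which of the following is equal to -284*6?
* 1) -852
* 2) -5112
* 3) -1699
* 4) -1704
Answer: 4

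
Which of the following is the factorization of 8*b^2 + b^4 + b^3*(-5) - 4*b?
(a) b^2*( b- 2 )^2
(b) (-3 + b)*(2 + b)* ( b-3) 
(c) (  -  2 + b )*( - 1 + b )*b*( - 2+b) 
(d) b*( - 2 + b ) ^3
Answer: c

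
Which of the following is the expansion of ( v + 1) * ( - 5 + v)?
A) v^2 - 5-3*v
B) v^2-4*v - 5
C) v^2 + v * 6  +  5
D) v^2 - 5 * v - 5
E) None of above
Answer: B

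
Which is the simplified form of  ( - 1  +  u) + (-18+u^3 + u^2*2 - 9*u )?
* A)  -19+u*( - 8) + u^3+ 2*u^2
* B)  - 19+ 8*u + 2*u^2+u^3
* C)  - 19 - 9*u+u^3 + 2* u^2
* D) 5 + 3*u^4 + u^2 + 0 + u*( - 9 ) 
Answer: A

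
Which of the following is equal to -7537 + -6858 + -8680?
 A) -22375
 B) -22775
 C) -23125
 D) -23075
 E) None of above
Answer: D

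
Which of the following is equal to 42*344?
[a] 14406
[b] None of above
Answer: b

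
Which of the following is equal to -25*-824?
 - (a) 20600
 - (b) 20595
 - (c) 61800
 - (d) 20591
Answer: a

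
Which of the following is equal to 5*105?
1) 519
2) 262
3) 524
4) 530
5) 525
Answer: 5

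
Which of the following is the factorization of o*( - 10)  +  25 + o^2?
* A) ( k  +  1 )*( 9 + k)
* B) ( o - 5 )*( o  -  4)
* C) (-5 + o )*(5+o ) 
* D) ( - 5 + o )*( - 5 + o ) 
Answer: D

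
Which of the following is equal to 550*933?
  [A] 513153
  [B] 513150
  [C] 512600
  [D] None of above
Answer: B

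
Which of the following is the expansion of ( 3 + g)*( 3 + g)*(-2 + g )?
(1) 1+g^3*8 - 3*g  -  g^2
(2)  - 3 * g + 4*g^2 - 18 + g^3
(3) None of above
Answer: 2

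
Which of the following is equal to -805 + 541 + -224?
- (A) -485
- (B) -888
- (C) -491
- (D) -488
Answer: D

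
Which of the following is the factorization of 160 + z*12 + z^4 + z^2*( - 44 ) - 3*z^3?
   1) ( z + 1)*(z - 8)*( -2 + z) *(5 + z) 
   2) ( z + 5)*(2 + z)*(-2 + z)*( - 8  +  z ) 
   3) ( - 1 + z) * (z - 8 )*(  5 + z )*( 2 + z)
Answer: 2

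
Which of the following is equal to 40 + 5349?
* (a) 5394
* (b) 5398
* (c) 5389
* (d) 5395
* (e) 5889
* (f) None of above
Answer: c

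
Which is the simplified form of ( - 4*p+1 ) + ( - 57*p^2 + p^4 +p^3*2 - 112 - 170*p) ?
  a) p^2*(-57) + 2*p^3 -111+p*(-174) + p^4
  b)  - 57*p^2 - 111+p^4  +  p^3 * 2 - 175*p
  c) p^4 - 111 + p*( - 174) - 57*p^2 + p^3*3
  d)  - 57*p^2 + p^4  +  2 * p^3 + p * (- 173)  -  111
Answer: a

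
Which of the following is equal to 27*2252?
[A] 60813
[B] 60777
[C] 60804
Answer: C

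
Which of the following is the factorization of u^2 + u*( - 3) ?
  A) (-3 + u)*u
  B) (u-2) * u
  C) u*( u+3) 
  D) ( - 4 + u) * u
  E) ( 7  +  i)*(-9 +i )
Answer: A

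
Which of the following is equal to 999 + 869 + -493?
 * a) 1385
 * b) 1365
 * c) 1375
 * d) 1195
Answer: c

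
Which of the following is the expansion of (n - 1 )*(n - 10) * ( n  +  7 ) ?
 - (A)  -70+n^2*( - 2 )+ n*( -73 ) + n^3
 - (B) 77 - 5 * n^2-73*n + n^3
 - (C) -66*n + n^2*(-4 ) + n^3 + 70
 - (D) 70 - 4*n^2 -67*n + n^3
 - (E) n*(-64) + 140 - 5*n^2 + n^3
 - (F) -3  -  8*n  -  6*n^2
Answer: D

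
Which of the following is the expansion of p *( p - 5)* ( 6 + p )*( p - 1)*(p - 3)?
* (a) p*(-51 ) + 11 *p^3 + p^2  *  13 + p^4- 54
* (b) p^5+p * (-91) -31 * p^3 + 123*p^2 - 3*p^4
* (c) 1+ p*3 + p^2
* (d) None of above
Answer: d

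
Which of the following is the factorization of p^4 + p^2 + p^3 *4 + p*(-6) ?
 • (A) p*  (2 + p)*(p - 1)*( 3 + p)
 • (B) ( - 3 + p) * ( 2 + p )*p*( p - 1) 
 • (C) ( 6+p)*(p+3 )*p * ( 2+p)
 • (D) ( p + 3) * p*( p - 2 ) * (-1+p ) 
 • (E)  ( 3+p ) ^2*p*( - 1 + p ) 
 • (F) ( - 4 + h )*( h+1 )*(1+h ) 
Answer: A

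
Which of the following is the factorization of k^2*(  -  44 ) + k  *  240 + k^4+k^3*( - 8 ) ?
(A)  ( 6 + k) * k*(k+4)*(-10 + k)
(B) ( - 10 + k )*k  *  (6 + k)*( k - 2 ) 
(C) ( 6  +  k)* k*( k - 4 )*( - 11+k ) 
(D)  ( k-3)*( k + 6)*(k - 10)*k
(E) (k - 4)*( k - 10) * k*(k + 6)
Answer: E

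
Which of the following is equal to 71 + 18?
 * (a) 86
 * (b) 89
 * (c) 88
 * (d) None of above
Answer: b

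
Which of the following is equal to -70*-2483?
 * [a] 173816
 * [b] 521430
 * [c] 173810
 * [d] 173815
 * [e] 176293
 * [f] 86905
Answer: c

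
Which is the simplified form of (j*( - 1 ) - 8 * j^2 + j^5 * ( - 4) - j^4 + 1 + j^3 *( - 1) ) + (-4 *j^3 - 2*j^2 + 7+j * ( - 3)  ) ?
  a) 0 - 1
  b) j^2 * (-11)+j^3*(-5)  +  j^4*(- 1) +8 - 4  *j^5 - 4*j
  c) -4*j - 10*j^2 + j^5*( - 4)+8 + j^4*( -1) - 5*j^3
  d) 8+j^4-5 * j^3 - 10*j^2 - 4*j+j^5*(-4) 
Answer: c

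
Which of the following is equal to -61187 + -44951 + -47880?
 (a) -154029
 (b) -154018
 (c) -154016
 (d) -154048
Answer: b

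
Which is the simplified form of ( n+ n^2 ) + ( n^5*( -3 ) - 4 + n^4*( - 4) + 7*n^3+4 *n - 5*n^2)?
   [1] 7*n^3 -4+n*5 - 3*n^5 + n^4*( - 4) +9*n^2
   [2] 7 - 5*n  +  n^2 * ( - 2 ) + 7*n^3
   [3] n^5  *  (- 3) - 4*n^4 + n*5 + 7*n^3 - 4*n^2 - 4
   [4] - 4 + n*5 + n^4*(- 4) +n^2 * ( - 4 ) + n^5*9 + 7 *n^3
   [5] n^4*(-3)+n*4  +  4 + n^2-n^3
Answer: 3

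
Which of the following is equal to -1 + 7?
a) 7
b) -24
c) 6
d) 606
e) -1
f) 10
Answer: c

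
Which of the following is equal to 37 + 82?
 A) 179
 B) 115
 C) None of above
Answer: C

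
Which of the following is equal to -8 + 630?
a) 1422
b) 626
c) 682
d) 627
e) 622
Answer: e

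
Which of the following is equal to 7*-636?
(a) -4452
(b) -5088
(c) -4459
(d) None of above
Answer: a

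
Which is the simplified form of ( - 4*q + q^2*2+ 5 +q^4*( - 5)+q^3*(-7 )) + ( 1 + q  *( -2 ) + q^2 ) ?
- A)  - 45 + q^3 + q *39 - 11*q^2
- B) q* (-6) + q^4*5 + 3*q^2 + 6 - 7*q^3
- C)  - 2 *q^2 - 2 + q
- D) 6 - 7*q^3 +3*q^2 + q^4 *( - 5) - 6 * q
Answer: D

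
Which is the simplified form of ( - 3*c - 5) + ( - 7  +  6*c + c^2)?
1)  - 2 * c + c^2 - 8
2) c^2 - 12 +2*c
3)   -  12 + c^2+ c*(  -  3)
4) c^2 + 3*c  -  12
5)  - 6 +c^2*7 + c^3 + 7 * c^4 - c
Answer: 4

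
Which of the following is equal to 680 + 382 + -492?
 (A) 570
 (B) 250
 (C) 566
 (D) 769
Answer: A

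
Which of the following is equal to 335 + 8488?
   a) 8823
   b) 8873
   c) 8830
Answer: a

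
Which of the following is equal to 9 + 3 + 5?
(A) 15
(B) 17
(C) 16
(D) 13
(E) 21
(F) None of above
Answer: B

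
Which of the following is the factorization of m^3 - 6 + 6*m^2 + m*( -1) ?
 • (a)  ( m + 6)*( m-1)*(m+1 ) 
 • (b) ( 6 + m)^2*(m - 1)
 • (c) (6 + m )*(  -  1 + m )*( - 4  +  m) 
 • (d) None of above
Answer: a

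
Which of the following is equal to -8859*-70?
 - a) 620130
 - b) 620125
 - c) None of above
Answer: a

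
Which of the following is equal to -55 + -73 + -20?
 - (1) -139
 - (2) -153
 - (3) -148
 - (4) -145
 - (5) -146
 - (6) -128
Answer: 3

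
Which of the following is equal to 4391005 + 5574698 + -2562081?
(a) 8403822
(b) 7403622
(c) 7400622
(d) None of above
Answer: b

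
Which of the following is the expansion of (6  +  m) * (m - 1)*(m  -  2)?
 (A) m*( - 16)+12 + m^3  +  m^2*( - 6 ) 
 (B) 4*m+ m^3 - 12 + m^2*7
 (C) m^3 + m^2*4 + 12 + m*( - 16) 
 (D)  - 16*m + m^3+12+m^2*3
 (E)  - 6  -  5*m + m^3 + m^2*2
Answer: D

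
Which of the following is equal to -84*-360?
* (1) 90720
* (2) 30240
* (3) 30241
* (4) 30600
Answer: 2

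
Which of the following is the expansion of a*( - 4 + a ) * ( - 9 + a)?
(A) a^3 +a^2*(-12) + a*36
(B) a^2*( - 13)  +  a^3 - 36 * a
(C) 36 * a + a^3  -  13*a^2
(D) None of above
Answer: C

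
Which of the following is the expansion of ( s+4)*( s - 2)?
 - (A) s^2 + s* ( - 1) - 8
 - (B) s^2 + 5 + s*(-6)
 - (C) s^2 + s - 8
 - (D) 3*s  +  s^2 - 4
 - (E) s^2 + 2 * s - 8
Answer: E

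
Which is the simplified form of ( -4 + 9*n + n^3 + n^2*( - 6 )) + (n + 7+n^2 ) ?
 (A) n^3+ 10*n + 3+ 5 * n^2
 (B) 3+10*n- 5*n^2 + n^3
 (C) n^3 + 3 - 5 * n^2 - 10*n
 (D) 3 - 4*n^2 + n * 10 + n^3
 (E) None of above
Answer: B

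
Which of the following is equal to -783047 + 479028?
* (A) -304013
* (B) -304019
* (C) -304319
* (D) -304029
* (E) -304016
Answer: B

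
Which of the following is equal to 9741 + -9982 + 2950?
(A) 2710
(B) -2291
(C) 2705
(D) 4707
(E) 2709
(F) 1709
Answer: E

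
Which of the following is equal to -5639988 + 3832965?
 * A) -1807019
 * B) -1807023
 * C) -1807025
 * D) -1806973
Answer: B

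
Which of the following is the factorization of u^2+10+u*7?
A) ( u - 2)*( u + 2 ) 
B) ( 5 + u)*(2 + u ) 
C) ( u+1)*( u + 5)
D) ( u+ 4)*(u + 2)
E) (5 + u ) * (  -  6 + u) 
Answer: B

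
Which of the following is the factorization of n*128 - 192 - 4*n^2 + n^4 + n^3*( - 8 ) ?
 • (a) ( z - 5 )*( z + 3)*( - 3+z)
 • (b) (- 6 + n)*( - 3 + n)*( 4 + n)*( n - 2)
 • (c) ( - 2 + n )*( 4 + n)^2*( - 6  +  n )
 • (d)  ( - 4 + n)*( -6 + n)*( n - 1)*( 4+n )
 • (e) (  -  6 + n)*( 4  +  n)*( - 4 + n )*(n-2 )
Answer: e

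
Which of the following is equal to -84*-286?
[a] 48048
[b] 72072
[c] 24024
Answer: c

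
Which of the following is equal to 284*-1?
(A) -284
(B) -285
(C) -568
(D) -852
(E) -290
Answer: A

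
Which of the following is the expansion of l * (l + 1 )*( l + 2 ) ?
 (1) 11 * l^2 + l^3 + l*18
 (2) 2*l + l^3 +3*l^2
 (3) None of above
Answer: 2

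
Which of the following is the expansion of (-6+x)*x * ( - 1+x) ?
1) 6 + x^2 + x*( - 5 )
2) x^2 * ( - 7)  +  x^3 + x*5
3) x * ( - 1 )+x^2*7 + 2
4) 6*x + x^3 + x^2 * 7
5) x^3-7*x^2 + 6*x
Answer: 5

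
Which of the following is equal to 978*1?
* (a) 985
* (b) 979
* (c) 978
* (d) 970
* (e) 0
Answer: c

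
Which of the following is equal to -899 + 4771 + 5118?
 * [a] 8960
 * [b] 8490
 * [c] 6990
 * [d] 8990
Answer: d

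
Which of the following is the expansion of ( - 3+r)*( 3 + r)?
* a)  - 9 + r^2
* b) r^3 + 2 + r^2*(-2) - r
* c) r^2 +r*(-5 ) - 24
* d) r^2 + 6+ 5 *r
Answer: a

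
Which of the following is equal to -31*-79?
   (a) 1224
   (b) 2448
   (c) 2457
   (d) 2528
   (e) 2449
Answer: e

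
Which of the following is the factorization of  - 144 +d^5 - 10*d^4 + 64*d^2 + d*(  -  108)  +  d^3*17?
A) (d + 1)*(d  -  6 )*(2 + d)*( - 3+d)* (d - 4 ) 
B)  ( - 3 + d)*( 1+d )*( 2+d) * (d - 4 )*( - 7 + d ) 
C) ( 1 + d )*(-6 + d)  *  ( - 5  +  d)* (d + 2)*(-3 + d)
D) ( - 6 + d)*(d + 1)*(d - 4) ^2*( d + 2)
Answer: A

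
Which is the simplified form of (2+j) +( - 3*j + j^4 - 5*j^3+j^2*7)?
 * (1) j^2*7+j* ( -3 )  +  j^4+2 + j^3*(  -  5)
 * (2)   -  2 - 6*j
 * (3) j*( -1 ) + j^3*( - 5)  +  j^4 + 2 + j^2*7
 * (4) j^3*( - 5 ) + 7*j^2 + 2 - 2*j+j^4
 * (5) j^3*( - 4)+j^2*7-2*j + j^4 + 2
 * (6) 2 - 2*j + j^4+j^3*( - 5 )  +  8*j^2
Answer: 4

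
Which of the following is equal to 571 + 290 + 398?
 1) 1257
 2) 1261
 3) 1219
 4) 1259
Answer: 4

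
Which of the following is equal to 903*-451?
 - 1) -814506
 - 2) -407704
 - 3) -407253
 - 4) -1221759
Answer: 3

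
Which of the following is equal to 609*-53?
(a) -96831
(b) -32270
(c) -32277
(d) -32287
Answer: c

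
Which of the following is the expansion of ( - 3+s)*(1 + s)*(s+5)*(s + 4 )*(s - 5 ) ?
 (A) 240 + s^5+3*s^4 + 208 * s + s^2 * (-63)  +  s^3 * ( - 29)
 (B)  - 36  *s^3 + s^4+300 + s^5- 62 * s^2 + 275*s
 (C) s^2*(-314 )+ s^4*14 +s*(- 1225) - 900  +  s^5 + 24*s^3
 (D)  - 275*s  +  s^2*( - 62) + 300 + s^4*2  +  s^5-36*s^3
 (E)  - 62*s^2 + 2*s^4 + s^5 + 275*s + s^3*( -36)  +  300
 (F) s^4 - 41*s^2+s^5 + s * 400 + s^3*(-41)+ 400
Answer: E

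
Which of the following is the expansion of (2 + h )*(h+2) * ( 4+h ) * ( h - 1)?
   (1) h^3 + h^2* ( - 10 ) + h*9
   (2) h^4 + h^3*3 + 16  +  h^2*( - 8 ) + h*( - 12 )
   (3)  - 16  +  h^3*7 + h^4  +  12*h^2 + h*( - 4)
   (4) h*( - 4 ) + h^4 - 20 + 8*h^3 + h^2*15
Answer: 3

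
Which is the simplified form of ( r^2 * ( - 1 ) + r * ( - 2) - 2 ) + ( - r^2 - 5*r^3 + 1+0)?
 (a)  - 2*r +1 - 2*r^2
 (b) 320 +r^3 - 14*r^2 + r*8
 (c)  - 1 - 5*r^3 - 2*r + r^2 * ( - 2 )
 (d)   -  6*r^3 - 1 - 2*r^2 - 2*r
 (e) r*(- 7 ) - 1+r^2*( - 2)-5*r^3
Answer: c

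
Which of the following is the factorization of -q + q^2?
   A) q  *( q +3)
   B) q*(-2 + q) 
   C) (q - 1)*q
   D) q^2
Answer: C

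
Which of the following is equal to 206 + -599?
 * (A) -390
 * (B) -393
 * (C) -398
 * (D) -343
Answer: B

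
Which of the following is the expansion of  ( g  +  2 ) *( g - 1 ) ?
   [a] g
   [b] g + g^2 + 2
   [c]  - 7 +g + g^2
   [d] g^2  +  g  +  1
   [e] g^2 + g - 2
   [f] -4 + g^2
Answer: e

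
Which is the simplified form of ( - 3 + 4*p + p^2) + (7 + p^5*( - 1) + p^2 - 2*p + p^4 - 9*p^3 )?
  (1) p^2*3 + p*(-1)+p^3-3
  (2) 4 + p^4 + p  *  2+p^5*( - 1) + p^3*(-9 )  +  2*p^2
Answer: 2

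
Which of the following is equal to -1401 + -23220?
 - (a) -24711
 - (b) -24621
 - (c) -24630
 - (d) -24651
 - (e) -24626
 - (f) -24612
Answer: b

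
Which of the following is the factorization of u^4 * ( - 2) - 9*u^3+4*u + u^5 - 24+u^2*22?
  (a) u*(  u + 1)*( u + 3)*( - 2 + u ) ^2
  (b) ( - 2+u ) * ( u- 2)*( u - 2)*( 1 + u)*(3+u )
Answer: b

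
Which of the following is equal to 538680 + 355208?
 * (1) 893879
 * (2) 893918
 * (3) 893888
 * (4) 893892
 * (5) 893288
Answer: 3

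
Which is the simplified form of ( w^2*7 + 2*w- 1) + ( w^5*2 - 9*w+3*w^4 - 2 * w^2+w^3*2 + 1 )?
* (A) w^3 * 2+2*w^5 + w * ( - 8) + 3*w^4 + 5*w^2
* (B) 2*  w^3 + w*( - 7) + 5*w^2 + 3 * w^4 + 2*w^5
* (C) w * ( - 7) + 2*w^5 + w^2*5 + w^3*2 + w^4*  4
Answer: B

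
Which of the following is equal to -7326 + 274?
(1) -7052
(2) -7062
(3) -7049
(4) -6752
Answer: 1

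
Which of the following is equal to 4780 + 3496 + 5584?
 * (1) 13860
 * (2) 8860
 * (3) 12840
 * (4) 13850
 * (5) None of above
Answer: 1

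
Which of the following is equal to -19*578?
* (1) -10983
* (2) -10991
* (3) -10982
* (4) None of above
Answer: 3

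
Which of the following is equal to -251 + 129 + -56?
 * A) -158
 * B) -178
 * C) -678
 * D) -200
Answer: B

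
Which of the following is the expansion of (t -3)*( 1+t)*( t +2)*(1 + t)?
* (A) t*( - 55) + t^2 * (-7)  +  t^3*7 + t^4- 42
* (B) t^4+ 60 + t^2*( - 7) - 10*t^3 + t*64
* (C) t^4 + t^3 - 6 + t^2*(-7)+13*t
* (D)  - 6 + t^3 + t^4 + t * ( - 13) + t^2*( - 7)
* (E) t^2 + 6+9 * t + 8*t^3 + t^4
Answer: D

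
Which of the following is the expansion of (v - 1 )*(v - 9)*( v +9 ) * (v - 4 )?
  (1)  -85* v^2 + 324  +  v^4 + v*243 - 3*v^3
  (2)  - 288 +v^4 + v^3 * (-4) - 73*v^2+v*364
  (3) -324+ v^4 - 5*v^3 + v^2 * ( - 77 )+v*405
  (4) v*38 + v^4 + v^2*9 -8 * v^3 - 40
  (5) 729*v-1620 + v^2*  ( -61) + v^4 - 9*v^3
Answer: 3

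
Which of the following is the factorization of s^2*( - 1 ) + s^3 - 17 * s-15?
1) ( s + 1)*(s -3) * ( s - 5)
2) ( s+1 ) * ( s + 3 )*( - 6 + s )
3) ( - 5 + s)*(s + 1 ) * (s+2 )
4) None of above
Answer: 4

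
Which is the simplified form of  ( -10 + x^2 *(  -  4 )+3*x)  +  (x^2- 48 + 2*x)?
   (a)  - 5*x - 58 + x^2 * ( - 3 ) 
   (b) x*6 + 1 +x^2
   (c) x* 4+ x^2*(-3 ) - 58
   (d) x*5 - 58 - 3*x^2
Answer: d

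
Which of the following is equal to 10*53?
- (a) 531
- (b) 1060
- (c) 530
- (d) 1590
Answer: c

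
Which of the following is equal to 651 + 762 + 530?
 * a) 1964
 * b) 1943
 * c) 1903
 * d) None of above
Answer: b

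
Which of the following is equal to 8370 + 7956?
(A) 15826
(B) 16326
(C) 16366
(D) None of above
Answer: B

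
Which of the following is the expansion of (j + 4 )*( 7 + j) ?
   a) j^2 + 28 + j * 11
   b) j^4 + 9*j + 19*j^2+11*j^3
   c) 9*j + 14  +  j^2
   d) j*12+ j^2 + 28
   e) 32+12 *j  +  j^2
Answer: a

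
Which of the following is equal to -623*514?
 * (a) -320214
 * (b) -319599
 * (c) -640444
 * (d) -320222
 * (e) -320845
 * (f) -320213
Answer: d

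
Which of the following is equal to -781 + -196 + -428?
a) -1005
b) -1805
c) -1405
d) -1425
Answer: c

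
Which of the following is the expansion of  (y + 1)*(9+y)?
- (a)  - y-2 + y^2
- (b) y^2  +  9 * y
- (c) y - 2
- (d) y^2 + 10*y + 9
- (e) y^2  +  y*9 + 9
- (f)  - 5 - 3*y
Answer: d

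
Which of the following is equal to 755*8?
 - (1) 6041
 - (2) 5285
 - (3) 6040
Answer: 3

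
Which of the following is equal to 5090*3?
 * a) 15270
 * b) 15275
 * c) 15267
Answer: a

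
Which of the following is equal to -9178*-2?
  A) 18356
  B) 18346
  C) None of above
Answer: A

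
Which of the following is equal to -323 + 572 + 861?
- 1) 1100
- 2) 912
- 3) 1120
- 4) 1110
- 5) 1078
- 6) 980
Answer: 4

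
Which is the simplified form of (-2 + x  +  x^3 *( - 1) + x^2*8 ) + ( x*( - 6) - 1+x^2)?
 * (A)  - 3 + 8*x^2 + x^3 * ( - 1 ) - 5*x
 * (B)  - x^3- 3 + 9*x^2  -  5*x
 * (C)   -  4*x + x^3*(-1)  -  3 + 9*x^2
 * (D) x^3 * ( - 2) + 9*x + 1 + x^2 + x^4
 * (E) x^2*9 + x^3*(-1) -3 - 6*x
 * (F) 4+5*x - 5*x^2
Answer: B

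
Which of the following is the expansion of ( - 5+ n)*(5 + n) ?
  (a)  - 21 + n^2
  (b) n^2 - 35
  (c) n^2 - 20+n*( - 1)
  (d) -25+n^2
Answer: d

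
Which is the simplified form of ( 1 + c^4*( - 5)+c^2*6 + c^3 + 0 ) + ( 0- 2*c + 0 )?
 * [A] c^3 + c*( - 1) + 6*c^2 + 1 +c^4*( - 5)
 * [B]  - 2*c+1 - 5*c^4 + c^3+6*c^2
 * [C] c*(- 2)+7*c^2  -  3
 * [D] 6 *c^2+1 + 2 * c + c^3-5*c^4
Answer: B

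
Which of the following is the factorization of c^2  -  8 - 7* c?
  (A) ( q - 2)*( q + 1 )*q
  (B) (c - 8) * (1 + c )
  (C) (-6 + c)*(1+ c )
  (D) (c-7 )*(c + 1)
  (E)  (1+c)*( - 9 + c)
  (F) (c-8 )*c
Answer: B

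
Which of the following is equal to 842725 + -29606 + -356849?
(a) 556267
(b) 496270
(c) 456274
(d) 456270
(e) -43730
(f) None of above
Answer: d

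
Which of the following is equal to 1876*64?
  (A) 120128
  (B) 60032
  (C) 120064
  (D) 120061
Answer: C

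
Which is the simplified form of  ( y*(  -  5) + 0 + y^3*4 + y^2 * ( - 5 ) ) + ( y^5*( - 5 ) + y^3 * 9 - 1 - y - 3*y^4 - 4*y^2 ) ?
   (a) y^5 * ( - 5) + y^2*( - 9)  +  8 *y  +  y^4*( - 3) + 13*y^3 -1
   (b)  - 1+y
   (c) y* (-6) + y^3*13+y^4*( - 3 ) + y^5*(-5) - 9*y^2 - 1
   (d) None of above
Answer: c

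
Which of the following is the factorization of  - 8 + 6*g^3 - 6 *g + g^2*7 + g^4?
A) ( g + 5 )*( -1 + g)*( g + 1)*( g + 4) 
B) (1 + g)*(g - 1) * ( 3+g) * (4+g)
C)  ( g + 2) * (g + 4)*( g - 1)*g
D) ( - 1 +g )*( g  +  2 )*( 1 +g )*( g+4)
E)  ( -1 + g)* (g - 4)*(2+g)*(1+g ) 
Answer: D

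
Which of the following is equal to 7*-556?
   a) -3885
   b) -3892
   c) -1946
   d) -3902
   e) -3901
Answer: b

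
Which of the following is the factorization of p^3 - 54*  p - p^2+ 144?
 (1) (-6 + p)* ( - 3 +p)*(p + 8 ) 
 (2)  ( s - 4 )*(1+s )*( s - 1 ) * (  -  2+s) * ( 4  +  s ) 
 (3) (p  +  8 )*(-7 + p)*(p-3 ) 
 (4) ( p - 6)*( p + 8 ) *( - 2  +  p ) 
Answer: 1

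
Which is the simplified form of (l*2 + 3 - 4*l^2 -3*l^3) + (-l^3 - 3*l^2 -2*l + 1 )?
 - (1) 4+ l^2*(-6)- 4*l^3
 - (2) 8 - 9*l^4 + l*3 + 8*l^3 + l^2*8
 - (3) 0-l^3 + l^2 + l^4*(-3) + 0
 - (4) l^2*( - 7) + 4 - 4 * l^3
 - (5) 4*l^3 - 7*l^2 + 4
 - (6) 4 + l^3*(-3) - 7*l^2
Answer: 4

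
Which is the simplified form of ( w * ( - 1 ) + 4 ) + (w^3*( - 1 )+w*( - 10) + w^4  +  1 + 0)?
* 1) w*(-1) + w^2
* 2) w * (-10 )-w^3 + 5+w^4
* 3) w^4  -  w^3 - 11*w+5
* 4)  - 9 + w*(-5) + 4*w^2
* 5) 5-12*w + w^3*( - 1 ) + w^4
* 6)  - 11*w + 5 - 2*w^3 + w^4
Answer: 3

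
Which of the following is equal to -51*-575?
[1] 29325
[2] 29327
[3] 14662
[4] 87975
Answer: 1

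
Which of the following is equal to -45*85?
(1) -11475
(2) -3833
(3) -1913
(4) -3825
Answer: 4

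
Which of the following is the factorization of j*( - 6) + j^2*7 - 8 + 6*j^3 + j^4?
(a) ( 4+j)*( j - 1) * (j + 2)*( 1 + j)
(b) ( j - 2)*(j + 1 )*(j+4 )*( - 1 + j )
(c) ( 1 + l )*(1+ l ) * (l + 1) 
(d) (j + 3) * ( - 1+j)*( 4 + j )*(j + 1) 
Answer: a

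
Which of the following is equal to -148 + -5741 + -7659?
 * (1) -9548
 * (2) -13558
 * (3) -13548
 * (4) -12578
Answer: 3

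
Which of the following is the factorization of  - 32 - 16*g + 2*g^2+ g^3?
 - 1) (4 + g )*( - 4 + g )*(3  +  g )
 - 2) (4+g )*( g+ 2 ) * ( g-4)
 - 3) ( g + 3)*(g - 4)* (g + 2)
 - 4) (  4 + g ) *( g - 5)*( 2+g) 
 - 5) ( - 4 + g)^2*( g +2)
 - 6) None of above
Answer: 2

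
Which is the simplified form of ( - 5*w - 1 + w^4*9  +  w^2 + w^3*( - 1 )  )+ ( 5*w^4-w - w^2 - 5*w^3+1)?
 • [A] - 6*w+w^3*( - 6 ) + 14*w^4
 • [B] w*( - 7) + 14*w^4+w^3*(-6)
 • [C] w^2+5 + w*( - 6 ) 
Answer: A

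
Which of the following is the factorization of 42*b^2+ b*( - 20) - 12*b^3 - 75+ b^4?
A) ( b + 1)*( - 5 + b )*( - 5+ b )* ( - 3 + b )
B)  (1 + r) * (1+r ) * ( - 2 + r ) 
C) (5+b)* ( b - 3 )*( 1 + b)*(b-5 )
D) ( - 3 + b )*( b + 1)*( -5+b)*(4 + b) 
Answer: A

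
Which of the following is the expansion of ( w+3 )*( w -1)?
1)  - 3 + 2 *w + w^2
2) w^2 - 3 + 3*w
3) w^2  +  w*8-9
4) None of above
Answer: 1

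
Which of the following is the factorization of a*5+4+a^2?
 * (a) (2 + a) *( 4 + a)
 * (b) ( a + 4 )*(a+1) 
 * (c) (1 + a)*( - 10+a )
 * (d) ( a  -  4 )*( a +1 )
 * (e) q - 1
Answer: b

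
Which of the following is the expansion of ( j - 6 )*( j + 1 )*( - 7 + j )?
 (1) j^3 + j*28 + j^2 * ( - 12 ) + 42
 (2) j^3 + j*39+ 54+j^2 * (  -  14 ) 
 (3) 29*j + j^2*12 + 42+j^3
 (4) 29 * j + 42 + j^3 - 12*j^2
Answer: 4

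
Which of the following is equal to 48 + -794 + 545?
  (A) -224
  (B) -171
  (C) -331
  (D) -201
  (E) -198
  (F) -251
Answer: D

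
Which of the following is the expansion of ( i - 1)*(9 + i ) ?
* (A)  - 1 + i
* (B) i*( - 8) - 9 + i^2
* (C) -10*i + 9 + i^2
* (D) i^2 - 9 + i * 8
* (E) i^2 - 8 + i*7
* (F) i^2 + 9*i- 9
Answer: D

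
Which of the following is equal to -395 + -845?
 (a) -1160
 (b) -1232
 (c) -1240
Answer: c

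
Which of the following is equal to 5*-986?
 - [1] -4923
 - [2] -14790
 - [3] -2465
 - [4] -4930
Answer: 4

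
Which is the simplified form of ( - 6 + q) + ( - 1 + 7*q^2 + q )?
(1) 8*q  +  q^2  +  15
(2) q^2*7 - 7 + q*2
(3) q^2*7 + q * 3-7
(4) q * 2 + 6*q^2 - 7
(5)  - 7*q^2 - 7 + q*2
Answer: 2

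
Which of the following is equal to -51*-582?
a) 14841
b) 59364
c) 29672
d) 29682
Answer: d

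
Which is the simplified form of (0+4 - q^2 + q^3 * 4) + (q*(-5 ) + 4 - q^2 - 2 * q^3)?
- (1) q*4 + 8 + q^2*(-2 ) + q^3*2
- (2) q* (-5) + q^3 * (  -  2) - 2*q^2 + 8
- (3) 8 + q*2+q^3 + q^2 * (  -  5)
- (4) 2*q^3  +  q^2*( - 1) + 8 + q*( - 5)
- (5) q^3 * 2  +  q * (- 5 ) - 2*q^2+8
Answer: 5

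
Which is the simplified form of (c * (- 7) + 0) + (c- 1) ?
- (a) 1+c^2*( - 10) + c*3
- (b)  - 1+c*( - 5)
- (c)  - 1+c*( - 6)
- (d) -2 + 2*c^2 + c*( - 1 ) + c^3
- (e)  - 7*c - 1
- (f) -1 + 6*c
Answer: c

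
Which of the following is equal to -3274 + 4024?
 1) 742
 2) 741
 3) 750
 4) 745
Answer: 3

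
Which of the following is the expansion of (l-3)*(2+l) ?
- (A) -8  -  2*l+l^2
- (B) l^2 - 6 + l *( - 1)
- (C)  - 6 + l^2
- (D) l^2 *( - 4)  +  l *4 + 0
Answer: B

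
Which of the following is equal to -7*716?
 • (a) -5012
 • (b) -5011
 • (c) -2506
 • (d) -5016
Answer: a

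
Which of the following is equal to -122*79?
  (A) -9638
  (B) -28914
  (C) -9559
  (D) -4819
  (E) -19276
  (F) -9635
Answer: A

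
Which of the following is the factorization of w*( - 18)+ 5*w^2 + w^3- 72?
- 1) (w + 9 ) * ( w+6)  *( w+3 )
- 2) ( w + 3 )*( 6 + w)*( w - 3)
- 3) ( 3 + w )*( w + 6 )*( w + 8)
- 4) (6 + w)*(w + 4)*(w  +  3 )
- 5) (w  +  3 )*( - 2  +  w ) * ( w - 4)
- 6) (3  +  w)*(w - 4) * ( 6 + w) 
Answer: 6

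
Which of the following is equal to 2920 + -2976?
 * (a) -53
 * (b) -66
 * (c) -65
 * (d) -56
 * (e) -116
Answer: d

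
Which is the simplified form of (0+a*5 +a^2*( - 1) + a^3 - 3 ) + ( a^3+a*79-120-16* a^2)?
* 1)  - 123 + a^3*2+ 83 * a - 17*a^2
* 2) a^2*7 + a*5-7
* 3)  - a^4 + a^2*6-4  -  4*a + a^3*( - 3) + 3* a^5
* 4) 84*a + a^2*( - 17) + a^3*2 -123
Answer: 4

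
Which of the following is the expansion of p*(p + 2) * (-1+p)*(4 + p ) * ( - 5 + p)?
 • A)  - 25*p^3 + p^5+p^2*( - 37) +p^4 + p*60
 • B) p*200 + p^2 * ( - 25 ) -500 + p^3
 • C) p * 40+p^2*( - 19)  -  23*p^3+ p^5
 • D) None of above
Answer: D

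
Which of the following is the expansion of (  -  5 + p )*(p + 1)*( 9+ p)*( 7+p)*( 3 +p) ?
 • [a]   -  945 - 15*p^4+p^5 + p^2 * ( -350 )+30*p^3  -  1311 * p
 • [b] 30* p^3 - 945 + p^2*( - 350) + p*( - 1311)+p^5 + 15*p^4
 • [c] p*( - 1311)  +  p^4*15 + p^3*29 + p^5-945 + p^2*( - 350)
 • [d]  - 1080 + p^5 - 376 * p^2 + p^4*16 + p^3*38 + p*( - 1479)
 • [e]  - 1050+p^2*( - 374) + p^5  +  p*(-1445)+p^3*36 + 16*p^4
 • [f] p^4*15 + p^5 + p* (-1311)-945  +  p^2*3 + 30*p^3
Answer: b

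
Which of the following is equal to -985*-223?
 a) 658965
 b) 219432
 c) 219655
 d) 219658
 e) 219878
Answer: c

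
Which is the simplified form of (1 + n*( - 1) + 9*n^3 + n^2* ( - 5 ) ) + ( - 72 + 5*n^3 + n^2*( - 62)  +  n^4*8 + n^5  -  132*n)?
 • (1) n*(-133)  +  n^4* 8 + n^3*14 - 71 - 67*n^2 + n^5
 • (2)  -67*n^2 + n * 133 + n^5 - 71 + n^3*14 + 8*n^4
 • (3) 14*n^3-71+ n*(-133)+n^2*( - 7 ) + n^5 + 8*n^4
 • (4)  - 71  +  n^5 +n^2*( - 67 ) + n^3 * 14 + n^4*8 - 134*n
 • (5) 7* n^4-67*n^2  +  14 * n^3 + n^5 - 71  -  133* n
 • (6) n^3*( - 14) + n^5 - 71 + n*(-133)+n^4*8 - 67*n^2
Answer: 1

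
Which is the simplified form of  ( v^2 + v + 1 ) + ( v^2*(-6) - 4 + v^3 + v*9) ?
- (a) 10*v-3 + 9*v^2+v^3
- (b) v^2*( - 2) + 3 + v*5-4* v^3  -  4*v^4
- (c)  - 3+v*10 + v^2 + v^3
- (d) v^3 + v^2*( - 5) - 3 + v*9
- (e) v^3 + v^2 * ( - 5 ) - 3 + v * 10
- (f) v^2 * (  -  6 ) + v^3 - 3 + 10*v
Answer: e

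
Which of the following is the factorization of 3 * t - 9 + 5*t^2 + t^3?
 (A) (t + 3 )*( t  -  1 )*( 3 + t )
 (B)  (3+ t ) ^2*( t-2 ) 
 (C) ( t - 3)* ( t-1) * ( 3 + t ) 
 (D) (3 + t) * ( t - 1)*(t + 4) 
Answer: A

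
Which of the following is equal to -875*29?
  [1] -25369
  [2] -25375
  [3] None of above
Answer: 2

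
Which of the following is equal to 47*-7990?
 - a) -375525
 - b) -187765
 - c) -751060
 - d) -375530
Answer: d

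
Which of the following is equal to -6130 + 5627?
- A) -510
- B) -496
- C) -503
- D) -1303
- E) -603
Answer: C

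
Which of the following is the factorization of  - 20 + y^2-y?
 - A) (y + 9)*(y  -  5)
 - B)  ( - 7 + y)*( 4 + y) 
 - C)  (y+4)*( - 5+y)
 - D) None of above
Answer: C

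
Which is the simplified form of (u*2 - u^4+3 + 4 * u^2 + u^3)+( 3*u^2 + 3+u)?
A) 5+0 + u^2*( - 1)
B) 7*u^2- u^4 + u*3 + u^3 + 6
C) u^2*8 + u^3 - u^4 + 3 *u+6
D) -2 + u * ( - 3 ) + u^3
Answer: B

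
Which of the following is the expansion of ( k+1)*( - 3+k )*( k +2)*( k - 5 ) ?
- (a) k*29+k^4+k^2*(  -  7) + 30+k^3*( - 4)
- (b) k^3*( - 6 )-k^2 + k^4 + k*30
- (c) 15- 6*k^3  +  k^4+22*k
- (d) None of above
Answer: d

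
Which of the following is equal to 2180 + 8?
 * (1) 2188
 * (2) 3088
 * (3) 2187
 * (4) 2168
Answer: 1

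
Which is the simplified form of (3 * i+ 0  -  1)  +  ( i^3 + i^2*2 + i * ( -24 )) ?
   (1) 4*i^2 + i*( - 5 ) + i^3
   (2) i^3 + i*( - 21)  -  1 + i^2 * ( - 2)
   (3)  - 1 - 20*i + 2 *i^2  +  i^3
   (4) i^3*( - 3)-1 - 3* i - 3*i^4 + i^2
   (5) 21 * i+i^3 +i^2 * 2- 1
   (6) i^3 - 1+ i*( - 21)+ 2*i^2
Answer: 6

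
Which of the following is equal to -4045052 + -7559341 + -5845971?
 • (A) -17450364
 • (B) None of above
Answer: A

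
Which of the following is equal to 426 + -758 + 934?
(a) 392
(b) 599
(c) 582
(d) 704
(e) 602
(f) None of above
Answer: e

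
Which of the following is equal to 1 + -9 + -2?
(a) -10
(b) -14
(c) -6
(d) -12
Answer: a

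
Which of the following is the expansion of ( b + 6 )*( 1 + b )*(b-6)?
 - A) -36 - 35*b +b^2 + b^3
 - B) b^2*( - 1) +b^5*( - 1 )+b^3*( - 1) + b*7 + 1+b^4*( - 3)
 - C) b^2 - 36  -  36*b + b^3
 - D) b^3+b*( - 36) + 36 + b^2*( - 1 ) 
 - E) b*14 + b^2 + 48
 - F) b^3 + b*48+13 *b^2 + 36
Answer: C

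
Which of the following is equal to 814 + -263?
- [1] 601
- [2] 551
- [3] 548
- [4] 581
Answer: 2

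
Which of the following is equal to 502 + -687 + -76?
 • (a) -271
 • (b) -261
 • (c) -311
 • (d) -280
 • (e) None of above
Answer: b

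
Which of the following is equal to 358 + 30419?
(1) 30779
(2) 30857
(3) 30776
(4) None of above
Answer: 4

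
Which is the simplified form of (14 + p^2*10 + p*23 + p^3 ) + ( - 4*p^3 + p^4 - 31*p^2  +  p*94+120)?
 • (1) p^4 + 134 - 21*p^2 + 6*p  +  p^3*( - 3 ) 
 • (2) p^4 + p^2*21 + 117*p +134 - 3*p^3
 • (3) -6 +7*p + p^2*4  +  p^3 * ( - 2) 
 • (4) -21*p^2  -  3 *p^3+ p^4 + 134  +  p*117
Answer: 4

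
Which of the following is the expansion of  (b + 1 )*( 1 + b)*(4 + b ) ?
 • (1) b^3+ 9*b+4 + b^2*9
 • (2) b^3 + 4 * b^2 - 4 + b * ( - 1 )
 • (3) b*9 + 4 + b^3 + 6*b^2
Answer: 3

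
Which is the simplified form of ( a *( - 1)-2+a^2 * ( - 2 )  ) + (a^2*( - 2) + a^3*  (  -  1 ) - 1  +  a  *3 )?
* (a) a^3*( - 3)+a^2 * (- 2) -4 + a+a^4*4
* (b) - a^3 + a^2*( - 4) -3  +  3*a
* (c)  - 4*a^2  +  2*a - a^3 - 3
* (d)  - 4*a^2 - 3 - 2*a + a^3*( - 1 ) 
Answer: c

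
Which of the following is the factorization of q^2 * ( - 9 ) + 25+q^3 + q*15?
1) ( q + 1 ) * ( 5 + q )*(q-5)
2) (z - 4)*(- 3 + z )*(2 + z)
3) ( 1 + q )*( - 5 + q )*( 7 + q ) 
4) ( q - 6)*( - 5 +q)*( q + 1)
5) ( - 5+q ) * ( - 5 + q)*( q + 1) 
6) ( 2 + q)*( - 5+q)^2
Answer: 5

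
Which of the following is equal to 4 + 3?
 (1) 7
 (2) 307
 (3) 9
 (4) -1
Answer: 1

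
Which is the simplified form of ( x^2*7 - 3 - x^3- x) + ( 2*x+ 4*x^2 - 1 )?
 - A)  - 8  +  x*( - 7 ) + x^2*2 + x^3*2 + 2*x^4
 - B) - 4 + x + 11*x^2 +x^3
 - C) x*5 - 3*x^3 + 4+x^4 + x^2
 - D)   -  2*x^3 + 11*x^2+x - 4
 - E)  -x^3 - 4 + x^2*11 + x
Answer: E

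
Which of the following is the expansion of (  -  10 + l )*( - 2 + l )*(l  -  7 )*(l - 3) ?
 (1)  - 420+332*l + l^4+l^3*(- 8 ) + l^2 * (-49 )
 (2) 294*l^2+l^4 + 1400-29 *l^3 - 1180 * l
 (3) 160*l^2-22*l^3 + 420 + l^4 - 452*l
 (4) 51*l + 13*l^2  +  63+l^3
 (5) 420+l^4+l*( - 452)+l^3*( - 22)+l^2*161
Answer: 5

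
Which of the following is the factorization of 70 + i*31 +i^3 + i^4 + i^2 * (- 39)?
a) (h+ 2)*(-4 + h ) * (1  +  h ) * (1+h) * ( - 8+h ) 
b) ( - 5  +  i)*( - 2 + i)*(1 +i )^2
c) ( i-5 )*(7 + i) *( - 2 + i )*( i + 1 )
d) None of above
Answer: c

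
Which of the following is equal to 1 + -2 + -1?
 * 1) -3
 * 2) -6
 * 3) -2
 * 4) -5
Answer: 3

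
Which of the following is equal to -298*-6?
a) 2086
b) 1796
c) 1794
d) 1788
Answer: d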